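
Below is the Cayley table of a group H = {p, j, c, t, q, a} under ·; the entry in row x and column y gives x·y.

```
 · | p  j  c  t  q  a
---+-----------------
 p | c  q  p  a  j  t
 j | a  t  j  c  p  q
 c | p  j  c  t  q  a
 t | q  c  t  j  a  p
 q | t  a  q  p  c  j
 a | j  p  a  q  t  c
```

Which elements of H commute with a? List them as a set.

{a, c}

Compare row a with column a entry by entry.
q·a = j but a·q = t, so q does not.
Collecting the elements that commute with a: C(a) = {a, c}.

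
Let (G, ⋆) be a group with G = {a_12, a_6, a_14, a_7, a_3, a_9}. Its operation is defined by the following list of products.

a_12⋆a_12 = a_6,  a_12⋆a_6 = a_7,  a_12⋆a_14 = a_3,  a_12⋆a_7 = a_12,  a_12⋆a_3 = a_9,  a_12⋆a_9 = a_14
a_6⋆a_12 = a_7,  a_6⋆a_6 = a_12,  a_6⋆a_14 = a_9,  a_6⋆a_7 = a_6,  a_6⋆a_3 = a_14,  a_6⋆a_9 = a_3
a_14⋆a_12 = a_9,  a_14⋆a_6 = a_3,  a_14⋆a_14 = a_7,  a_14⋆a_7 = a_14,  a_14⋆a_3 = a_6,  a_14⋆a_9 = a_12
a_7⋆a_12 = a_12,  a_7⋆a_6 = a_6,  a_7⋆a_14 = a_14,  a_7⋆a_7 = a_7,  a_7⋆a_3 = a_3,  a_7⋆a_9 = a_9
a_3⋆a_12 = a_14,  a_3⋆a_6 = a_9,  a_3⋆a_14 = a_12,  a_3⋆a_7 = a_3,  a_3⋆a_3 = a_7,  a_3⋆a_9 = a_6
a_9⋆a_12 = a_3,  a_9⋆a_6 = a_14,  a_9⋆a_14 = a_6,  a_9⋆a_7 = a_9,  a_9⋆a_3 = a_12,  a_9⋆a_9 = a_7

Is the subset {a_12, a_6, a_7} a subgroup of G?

{a_12, a_6, a_7} contains the identity a_7.
Checking products: every product of two elements of {a_12, a_6, a_7} (read from the table) lies in {a_12, a_6, a_7}, so the set is closed.
In a finite group, a nonempty closed subset is a subgroup. So {a_12, a_6, a_7} ≤ G.
(Structurally, G here is isomorphic to the symmetric group S_3.)

Yes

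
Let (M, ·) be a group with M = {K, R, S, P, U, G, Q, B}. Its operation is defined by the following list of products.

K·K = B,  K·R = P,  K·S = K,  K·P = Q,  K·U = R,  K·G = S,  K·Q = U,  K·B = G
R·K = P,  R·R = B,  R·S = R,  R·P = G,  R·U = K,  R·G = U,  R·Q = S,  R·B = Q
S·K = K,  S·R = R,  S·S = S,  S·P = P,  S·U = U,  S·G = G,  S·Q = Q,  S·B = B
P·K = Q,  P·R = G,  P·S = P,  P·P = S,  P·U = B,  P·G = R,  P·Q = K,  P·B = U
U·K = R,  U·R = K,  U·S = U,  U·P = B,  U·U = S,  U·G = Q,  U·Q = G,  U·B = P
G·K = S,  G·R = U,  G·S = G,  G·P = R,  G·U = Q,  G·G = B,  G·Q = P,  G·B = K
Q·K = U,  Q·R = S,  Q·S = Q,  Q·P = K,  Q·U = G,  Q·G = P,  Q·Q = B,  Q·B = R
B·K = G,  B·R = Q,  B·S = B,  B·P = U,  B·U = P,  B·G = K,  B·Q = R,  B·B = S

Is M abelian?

Yes

Check whether the table is symmetric across its main diagonal.
Every entry (row x, col y) equals the entry (row y, col x), so M is abelian.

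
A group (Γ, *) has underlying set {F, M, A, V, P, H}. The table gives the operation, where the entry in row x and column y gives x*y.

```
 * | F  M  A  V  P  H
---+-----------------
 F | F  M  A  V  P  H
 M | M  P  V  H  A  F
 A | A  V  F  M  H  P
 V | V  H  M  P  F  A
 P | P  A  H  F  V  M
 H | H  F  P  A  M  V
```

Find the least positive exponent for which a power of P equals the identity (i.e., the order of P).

3

The identity element is F (its row matches the header).
P^1 = P
P^2 = P*P = V
P^3 = V*P = F
The first power of P equal to the identity is P^3, so ord(P) = 3.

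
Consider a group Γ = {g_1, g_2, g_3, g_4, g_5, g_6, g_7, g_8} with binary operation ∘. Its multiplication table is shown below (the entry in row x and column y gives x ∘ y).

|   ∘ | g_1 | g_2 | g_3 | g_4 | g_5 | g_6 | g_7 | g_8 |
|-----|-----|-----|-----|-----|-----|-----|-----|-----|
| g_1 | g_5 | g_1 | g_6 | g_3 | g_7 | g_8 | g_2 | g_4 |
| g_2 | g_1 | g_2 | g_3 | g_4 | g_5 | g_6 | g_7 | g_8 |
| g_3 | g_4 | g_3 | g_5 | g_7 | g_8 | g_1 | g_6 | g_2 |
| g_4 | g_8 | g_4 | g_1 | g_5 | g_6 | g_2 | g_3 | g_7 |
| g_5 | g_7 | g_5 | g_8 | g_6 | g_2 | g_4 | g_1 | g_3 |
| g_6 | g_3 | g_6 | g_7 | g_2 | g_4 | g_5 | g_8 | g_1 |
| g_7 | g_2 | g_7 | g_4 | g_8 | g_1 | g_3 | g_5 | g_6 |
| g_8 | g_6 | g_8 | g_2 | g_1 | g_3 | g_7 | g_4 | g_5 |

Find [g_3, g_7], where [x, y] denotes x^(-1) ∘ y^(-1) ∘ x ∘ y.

g_5

Identity is g_2; from the table g_3^(-1) = g_8 and g_7^(-1) = g_1.
g_8 ∘ g_1 = g_6
g_6 ∘ g_3 = g_7
g_7 ∘ g_7 = g_5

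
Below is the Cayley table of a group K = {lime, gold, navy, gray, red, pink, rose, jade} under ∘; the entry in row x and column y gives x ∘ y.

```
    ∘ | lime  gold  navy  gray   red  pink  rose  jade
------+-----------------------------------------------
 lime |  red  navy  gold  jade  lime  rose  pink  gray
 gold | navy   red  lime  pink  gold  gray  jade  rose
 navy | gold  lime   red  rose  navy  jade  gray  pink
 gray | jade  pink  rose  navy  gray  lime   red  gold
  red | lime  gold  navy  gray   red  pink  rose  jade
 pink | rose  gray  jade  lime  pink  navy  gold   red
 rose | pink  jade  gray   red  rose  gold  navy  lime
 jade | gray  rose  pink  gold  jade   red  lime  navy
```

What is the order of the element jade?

The identity element is red (its row matches the header).
jade^1 = jade
jade^2 = jade ∘ jade = navy
jade^3 = navy ∘ jade = pink
jade^4 = pink ∘ jade = red
The first power of jade equal to the identity is jade^4, so ord(jade) = 4.
(Structurally, K here is isomorphic to Z_2 x Z_4.)

4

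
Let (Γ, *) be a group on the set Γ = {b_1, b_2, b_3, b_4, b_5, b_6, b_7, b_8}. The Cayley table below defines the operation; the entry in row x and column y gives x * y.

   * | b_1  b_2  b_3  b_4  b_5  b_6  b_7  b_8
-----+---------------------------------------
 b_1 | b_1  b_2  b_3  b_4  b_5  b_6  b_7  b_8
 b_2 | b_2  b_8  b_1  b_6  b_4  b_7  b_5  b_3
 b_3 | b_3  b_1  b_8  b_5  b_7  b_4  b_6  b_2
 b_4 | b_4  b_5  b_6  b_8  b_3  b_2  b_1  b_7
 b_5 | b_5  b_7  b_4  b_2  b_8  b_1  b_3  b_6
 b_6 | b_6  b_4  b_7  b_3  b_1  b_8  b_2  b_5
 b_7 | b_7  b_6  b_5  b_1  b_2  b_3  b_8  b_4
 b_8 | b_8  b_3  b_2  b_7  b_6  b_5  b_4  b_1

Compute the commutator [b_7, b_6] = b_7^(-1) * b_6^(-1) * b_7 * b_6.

b_8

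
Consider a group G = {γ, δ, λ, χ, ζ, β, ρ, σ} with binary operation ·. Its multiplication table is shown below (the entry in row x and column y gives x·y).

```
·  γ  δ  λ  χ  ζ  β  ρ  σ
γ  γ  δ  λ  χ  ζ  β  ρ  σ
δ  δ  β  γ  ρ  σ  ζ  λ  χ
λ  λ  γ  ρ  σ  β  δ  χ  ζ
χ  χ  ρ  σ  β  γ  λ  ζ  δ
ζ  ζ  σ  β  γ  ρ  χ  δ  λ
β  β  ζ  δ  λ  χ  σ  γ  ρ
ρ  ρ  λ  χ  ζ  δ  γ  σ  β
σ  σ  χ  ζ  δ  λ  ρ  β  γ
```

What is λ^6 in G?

β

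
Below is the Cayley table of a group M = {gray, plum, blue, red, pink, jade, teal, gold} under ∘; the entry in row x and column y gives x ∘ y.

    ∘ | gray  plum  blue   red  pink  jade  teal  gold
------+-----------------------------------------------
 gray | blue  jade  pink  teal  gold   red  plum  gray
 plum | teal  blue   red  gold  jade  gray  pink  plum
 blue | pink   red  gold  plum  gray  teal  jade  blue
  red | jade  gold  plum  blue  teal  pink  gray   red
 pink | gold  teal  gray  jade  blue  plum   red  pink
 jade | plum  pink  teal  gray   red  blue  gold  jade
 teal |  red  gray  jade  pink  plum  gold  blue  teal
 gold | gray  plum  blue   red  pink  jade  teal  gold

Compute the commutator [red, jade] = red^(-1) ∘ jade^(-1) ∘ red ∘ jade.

blue

Identity is gold; from the table red^(-1) = plum and jade^(-1) = teal.
plum ∘ teal = pink
pink ∘ red = jade
jade ∘ jade = blue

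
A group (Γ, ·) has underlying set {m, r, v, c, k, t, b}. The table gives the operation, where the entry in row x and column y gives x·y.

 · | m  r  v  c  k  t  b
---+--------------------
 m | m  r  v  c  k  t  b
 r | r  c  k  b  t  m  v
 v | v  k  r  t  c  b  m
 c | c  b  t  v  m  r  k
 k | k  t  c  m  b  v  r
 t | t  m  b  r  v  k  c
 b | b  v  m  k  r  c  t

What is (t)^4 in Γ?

t^1 = t
t^2 = t·t = k
t^3 = k·t = v
t^4 = v·t = b
(Structurally, Γ here is isomorphic to the cyclic group Z_7.)

b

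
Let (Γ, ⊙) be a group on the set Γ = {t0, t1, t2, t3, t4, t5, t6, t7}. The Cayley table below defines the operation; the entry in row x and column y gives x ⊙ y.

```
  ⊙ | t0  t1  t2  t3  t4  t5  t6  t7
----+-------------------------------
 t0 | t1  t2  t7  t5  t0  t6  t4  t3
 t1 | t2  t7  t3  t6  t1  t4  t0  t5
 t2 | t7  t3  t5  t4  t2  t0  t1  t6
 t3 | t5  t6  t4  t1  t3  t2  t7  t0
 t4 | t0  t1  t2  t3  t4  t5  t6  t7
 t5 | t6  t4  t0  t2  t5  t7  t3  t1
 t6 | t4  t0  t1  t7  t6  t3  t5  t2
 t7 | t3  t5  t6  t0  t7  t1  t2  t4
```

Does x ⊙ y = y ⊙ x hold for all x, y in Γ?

Yes

Check whether the table is symmetric across its main diagonal.
Every entry (row x, col y) equals the entry (row y, col x), so Γ is abelian.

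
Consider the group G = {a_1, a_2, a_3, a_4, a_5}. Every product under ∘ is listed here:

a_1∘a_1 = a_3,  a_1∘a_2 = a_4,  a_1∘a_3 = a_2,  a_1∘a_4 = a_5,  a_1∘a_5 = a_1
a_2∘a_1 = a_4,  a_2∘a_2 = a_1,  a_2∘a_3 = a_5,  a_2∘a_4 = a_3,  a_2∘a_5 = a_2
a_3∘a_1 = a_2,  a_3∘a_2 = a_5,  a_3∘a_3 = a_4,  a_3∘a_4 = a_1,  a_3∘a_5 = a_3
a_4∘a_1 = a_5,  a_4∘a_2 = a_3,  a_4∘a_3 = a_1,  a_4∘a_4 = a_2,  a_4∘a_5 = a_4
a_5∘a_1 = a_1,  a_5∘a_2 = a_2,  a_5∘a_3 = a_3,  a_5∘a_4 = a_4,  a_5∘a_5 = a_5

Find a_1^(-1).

First locate the identity: row a_5 matches the header, so a_5 is the identity.
Scan row a_1 for a_5: a_1 ∘ a_4 = a_5. Hence a_1^(-1) = a_4.

a_4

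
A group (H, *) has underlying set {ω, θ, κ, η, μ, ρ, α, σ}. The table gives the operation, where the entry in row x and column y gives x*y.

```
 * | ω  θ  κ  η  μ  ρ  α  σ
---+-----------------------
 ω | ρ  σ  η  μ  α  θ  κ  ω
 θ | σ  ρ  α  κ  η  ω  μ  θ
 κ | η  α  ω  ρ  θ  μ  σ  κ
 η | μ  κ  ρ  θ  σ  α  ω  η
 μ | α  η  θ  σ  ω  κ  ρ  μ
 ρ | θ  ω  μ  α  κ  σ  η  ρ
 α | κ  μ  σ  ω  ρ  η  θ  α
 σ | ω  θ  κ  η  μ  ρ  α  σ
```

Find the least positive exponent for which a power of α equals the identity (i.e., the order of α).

8

The identity element is σ (its row matches the header).
α^1 = α
α^2 = α*α = θ
α^3 = θ*α = μ
α^4 = μ*α = ρ
α^5 = ρ*α = η
α^6 = η*α = ω
α^7 = ω*α = κ
α^8 = κ*α = σ
The first power of α equal to the identity is α^8, so ord(α) = 8.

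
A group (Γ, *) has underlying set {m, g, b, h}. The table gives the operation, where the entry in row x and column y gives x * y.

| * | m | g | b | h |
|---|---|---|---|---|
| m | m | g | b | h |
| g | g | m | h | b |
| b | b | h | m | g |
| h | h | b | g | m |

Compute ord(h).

The identity element is m (its row matches the header).
h^1 = h
h^2 = h * h = m
The first power of h equal to the identity is h^2, so ord(h) = 2.

2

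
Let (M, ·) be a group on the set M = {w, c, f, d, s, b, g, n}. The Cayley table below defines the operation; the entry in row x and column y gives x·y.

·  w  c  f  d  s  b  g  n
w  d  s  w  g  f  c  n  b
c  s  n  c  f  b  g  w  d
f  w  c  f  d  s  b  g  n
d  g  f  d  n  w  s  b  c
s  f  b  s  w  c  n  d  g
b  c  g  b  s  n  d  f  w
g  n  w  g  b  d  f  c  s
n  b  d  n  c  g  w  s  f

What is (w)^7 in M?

w^1 = w
w^2 = w·w = d
w^3 = d·w = g
w^4 = g·w = n
w^5 = n·w = b
w^6 = b·w = c
w^7 = c·w = s
(Structurally, M here is isomorphic to the cyclic group Z_8.)

s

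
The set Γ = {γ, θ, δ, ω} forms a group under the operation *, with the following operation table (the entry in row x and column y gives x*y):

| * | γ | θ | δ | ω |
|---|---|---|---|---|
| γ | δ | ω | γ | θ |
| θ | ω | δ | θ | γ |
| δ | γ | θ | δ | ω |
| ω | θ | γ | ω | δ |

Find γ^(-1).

First locate the identity: row δ matches the header, so δ is the identity.
Scan row γ for δ: γ*γ = δ. Hence γ^(-1) = γ.

γ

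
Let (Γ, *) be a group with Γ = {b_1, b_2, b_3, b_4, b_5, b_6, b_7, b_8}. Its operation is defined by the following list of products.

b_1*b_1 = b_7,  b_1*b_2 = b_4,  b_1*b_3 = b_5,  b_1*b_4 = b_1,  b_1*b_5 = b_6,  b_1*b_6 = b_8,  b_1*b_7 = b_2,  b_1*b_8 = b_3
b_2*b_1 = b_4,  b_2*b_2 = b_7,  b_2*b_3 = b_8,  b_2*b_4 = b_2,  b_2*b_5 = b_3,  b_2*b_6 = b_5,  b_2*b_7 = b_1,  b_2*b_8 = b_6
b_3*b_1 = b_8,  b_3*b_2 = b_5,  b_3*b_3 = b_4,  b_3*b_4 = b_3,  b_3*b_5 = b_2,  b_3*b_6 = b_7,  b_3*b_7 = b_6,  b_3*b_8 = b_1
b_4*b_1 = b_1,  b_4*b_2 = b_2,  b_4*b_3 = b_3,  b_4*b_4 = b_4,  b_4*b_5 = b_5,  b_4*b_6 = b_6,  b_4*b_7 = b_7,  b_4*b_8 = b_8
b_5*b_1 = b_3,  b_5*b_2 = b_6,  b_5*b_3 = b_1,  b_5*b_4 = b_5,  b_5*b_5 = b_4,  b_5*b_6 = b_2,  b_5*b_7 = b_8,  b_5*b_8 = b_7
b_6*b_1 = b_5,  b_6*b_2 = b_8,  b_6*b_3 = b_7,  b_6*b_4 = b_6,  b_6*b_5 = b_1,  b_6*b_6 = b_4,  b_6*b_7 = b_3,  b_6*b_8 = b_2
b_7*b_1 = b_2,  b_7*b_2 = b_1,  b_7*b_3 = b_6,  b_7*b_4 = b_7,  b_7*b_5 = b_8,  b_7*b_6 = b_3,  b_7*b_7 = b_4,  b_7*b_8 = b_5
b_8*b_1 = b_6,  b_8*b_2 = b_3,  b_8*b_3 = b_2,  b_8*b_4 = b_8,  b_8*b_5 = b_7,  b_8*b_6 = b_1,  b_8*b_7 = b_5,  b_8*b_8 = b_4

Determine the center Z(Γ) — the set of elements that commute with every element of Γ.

{b_4, b_7}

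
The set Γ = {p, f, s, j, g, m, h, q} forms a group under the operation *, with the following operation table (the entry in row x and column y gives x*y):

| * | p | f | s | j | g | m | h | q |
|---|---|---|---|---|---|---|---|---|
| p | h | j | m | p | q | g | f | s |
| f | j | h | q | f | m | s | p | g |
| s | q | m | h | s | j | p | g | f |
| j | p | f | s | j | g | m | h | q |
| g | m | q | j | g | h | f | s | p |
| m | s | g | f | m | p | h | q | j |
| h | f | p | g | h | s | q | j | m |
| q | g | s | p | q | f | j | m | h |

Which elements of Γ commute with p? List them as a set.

Compare row p with column p entry by entry.
f*p = j = p*f, so f commutes with p.
m*p = s but p*m = g, so m does not.
Collecting the elements that commute with p: C(p) = {f, h, j, p}.

{f, h, j, p}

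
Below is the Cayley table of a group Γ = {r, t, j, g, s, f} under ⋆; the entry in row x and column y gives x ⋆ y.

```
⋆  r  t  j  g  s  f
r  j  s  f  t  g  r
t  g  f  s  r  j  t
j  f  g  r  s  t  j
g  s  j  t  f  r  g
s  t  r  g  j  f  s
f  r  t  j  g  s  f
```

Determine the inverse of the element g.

g

First locate the identity: row f matches the header, so f is the identity.
Scan row g for f: g ⋆ g = f. Hence g^(-1) = g.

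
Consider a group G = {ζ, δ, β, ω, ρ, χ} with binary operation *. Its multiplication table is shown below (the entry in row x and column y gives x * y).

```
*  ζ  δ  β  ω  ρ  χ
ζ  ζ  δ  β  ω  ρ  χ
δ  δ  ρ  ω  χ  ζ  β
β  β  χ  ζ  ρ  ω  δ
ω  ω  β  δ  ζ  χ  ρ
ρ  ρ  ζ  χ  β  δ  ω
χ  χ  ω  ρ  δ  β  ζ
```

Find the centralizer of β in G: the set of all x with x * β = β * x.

{β, ζ}

Compare row β with column β entry by entry.
δ * β = ω but β * δ = χ, so δ does not.
Collecting the elements that commute with β: C(β) = {β, ζ}.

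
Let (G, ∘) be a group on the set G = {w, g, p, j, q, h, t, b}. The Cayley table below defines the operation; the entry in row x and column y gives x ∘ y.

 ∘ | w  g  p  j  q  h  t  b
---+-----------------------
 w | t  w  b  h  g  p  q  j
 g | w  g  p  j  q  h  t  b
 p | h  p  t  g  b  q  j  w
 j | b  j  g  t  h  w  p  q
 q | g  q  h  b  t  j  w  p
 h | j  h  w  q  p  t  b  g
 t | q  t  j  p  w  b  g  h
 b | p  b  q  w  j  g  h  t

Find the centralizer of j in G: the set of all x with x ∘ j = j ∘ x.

Compare row j with column j entry by entry.
t ∘ j = p = j ∘ t, so t commutes with j.
w ∘ j = h but j ∘ w = b, so w does not.
Collecting the elements that commute with j: C(j) = {g, j, p, t}.

{g, j, p, t}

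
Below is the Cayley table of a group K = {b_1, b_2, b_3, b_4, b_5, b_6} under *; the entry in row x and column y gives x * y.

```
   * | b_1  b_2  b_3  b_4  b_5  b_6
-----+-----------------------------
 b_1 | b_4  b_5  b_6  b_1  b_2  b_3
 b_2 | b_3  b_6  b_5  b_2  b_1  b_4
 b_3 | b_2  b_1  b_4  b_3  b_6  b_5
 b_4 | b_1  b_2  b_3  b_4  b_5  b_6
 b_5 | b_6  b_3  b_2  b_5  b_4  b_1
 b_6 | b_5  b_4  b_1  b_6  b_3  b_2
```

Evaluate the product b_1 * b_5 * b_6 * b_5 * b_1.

b_1 * b_5 = b_2
b_2 * b_6 = b_4
b_4 * b_5 = b_5
b_5 * b_1 = b_6

b_6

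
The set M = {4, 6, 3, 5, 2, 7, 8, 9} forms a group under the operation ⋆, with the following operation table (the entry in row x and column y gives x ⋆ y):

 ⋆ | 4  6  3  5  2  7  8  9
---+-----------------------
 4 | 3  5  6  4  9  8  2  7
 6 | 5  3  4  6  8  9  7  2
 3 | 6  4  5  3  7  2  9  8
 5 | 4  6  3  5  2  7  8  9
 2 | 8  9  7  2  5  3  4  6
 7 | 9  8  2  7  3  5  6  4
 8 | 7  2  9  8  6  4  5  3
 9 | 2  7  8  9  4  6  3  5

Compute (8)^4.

8^1 = 8
8^2 = 8 ⋆ 8 = 5
8^3 = 5 ⋆ 8 = 8
8^4 = 8 ⋆ 8 = 5

5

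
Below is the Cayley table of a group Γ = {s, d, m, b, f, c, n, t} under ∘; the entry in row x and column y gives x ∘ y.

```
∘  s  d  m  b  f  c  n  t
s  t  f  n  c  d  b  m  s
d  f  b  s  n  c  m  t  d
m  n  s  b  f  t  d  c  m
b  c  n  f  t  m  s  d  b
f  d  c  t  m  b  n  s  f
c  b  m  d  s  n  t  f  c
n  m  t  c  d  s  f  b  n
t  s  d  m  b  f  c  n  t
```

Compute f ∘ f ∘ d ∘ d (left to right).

f ∘ f = b
b ∘ d = n
n ∘ d = t

t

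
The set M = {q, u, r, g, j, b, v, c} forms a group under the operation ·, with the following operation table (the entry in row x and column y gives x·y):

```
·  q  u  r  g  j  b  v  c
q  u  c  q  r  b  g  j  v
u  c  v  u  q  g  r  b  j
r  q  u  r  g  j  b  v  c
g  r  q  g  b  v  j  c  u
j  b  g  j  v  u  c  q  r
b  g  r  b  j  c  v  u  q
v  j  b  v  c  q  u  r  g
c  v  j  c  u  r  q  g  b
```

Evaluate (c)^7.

c^1 = c
c^2 = c·c = b
c^3 = b·c = q
c^4 = q·c = v
c^5 = v·c = g
c^6 = g·c = u
c^7 = u·c = j

j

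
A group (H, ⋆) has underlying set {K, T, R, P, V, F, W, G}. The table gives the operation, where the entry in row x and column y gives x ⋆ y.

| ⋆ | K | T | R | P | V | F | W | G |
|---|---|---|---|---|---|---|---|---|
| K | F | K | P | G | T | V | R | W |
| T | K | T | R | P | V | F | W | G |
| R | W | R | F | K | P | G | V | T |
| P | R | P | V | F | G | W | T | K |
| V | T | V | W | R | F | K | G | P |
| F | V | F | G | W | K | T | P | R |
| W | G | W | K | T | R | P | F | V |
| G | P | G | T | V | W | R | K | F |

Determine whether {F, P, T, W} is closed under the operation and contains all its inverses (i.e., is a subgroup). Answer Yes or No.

Yes

{F, P, T, W} contains the identity T.
Checking products: every product of two elements of {F, P, T, W} (read from the table) lies in {F, P, T, W}, so the set is closed.
In a finite group, a nonempty closed subset is a subgroup. So {F, P, T, W} ≤ H.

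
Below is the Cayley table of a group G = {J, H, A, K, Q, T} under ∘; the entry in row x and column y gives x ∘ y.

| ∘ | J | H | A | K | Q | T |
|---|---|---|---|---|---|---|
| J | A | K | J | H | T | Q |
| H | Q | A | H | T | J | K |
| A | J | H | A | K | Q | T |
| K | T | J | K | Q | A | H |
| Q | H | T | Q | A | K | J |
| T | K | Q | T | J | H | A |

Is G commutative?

Q ∘ J = H but J ∘ Q = T.
Since Q and J do not commute, G is not abelian.

No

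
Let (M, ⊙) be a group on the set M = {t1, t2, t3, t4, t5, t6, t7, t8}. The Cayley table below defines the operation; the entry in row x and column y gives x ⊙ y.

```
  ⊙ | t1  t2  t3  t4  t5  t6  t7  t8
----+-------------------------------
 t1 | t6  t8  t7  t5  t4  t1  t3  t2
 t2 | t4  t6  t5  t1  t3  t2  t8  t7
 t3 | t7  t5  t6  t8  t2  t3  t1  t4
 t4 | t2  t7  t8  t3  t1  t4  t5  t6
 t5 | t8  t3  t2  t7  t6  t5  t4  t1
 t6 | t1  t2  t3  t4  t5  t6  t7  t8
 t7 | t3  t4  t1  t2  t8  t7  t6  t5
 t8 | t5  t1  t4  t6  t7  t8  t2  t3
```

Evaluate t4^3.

t8

t4^1 = t4
t4^2 = t4 ⊙ t4 = t3
t4^3 = t3 ⊙ t4 = t8
(Structurally, M here is isomorphic to the dihedral group D_4.)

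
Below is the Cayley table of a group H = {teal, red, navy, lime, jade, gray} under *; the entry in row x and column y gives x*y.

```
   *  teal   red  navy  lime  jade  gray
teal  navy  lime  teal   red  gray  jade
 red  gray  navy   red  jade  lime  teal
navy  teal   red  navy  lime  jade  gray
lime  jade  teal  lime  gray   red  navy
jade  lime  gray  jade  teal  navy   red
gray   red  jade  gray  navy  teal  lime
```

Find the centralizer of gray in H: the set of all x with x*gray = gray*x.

Compare row gray with column gray entry by entry.
lime*gray = navy = gray*lime, so lime commutes with gray.
red*gray = teal but gray*red = jade, so red does not.
Collecting the elements that commute with gray: C(gray) = {gray, lime, navy}.

{gray, lime, navy}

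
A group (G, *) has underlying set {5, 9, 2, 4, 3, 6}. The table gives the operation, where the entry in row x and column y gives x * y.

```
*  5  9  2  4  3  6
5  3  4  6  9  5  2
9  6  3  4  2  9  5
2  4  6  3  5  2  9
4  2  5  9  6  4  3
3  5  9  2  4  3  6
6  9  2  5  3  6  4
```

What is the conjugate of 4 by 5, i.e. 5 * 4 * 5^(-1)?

The identity is 3. In row 5, the entry 3 sits in column 5, so 5^(-1) = 5.
5 * 4 = 9
9 * 5 = 6

6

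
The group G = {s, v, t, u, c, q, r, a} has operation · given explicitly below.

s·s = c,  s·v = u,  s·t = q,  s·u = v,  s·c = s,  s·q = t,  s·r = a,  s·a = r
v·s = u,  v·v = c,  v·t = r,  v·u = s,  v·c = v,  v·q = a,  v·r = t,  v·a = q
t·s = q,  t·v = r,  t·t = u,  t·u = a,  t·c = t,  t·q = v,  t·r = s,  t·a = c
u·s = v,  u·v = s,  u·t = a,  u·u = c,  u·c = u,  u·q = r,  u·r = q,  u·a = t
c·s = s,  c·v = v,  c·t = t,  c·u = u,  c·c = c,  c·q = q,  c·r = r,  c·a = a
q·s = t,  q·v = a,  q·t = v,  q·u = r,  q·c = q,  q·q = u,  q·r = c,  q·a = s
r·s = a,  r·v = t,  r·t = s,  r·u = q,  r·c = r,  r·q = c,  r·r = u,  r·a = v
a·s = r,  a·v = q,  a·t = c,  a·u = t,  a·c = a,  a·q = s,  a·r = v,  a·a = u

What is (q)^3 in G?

q^1 = q
q^2 = q·q = u
q^3 = u·q = r

r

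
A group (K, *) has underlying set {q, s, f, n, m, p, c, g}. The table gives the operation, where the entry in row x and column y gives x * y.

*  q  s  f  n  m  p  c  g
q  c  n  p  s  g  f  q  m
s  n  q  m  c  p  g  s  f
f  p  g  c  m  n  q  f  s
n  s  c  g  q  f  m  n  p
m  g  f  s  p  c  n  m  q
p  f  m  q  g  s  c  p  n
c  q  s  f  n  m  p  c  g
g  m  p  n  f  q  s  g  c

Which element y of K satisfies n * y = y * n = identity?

s

First locate the identity: row c matches the header, so c is the identity.
Scan row n for c: n * s = c. Hence n^(-1) = s.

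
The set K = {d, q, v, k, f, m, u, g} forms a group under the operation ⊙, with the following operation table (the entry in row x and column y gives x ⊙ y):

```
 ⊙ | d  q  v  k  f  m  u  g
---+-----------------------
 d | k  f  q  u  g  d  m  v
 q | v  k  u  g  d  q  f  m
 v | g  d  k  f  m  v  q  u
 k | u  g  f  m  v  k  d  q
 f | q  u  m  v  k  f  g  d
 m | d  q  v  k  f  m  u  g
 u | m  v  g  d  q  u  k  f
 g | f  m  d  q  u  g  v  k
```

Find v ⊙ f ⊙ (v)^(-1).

f

The identity is m. In row v, the entry m sits in column f, so v^(-1) = f.
v ⊙ f = m
m ⊙ f = f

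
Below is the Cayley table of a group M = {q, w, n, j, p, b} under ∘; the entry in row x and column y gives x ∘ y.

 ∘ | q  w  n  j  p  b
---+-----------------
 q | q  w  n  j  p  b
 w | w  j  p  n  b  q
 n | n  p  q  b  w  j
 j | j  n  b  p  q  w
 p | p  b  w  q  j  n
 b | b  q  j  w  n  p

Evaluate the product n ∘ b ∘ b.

n ∘ b = j
j ∘ b = w

w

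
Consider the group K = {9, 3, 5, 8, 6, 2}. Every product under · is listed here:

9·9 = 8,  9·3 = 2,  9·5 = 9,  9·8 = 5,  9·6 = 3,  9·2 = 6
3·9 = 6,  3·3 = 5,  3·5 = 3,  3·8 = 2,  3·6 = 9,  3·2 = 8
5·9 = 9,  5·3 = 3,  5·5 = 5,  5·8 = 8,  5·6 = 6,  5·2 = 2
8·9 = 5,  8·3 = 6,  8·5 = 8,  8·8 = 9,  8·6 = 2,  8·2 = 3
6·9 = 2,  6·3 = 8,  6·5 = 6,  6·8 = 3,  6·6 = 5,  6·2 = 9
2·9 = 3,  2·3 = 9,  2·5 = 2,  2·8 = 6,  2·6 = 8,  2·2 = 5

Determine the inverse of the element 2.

First locate the identity: row 5 matches the header, so 5 is the identity.
Scan row 2 for 5: 2·2 = 5. Hence 2^(-1) = 2.

2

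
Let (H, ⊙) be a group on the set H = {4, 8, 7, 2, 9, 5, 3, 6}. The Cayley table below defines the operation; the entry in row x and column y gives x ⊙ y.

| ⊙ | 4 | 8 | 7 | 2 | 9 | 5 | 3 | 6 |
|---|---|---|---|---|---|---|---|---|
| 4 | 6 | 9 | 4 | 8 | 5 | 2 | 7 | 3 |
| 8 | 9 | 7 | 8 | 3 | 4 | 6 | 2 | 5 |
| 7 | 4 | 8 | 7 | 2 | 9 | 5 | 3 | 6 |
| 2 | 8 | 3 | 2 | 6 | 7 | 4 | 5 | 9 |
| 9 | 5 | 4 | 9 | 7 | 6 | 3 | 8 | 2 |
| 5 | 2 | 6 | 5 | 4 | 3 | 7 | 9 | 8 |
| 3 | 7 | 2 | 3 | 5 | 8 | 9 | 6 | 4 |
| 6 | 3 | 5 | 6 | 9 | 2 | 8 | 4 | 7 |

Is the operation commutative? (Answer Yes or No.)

Yes

Check whether the table is symmetric across its main diagonal.
Every entry (row x, col y) equals the entry (row y, col x), so H is abelian.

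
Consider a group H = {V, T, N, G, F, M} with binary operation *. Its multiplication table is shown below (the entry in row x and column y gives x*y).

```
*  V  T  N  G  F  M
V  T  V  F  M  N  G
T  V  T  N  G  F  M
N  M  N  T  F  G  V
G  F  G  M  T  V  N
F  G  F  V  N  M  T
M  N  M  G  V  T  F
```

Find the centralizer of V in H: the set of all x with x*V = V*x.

Compare row V with column V entry by entry.
G*V = F but V*G = M, so G does not.
Collecting the elements that commute with V: C(V) = {T, V}.

{T, V}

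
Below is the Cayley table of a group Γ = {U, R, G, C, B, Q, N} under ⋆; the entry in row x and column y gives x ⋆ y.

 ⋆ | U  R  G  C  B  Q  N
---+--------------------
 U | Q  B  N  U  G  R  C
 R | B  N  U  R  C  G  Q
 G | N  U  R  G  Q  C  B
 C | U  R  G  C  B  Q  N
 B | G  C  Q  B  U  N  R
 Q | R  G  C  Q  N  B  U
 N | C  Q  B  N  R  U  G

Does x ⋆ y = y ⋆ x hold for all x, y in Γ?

Check whether the table is symmetric across its main diagonal.
Every entry (row x, col y) equals the entry (row y, col x), so Γ is abelian.

Yes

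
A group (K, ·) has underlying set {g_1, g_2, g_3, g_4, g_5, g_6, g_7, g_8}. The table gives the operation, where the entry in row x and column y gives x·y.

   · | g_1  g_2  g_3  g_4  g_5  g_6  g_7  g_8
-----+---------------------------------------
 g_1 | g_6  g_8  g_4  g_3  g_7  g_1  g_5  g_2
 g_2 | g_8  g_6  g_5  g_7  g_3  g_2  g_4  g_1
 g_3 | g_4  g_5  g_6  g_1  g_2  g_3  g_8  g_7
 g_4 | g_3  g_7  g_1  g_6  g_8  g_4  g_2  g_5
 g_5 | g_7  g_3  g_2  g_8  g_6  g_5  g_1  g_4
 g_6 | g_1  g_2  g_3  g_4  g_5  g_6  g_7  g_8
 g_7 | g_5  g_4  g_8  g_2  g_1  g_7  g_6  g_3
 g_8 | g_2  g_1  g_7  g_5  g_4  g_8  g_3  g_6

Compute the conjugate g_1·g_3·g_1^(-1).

g_3

The identity is g_6. In row g_1, the entry g_6 sits in column g_1, so g_1^(-1) = g_1.
g_1·g_3 = g_4
g_4·g_1 = g_3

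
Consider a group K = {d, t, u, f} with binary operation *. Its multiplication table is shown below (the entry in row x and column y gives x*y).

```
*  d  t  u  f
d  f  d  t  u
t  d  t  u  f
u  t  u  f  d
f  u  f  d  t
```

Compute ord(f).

The identity element is t (its row matches the header).
f^1 = f
f^2 = f*f = t
The first power of f equal to the identity is f^2, so ord(f) = 2.

2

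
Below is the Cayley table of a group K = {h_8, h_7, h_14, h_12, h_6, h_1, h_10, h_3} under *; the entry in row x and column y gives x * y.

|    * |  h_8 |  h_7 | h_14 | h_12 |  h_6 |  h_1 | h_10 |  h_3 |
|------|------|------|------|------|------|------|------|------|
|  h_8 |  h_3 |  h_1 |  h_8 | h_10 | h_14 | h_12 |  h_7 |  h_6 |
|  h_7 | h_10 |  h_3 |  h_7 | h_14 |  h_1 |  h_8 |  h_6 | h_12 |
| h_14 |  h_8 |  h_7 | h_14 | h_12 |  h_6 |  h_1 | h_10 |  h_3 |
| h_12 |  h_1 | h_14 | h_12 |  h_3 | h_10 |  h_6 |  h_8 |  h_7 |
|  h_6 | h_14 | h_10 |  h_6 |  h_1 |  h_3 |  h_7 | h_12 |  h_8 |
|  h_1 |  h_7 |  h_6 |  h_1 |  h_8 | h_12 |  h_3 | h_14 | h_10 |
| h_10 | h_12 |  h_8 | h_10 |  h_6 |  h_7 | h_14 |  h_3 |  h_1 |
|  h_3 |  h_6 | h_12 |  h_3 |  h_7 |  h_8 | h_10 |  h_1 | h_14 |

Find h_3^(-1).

h_3

First locate the identity: row h_14 matches the header, so h_14 is the identity.
Scan row h_3 for h_14: h_3 * h_3 = h_14. Hence h_3^(-1) = h_3.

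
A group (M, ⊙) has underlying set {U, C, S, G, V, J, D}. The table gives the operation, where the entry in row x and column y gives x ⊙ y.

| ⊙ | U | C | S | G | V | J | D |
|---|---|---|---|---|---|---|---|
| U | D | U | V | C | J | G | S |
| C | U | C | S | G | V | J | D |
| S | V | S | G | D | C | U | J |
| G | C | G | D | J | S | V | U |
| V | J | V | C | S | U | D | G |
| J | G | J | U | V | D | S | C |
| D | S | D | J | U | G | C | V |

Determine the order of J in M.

The identity element is C (its row matches the header).
J^1 = J
J^2 = J ⊙ J = S
J^3 = S ⊙ J = U
J^4 = U ⊙ J = G
J^5 = G ⊙ J = V
J^6 = V ⊙ J = D
J^7 = D ⊙ J = C
The first power of J equal to the identity is J^7, so ord(J) = 7.

7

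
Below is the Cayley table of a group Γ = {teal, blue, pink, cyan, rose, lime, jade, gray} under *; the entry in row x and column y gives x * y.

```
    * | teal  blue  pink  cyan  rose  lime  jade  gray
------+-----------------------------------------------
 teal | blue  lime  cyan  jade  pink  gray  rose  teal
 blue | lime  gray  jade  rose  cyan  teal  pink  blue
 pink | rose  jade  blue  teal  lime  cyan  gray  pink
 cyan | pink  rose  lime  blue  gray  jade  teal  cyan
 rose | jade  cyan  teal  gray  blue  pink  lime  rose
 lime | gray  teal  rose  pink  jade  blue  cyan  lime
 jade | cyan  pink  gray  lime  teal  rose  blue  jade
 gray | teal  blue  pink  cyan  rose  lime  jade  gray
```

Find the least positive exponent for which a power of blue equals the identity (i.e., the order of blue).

2

The identity element is gray (its row matches the header).
blue^1 = blue
blue^2 = blue * blue = gray
The first power of blue equal to the identity is blue^2, so ord(blue) = 2.
(Structurally, Γ here is isomorphic to the quaternion group Q_8.)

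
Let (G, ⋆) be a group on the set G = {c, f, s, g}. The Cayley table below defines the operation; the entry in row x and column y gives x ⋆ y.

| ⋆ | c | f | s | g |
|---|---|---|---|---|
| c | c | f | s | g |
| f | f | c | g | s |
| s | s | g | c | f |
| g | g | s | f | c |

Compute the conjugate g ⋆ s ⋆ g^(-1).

The identity is c. In row g, the entry c sits in column g, so g^(-1) = g.
g ⋆ s = f
f ⋆ g = s

s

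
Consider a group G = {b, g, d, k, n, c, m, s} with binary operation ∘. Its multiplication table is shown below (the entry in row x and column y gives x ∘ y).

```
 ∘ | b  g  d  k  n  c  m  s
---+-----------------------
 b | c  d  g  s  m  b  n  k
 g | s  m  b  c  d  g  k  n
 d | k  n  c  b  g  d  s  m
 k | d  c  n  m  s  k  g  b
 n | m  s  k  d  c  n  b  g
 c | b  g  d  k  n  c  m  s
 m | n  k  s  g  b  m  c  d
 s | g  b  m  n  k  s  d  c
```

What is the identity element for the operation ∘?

The identity e satisfies e ∘ x = x for all x, so its row in the table reproduces the column headers.
Row c reads: b, g, d, k, n, c, m, s — exactly the header order. So c is the identity.
(Structurally, G here is isomorphic to the dihedral group D_4.)

c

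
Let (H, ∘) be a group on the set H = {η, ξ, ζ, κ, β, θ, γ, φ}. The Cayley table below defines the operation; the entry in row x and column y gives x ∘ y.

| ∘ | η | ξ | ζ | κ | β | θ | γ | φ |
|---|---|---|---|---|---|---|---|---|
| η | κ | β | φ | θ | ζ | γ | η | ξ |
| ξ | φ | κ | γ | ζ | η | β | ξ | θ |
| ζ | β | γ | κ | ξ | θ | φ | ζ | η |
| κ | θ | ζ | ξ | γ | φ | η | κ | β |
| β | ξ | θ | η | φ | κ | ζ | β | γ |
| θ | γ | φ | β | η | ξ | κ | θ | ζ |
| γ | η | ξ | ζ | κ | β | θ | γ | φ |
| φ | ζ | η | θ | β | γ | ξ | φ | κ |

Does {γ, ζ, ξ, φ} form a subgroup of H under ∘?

ζ ∘ ζ = κ, which is not in {γ, ζ, ξ, φ}.
The subset is not closed under ∘, so it is not a subgroup.
(Structurally, H here is isomorphic to the quaternion group Q_8.)

No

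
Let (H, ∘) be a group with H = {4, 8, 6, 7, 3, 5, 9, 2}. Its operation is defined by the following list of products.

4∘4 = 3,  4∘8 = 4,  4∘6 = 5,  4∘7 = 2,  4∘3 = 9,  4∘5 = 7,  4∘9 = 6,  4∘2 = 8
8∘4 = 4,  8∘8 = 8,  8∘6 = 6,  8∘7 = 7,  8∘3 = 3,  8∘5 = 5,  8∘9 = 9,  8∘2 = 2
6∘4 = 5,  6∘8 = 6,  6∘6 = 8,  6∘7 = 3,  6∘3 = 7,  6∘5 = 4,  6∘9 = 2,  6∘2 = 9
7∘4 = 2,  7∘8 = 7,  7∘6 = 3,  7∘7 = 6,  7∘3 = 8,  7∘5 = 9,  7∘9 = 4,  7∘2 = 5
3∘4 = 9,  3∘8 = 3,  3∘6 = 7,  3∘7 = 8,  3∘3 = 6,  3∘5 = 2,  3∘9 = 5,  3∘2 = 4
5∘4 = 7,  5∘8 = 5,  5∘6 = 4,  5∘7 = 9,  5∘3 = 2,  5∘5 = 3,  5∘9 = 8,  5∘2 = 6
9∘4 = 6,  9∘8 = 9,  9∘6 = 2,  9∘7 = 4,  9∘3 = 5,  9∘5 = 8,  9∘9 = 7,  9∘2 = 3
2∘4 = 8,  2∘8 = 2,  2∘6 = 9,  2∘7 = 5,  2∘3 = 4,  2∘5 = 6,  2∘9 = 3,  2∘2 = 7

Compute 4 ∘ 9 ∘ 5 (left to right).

4 ∘ 9 = 6
6 ∘ 5 = 4

4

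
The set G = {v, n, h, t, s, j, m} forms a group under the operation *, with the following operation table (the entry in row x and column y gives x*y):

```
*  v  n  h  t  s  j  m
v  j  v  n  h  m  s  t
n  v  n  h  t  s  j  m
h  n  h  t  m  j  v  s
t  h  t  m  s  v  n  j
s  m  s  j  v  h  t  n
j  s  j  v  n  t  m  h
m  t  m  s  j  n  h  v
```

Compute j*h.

v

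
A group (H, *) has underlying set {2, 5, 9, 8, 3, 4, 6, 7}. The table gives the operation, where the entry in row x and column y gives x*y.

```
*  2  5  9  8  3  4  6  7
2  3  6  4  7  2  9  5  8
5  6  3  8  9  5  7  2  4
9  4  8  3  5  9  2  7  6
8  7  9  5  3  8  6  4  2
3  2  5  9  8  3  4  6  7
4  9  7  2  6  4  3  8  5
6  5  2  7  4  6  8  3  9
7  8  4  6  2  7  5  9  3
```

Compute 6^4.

6^1 = 6
6^2 = 6*6 = 3
6^3 = 3*6 = 6
6^4 = 6*6 = 3

3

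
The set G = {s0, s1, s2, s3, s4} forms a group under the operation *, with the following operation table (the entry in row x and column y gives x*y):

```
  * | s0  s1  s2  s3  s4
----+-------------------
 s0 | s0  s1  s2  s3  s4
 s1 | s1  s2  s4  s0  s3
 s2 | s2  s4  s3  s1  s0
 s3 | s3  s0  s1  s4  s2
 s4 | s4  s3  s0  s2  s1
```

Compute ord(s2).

5

The identity element is s0 (its row matches the header).
s2^1 = s2
s2^2 = s2*s2 = s3
s2^3 = s3*s2 = s1
s2^4 = s1*s2 = s4
s2^5 = s4*s2 = s0
The first power of s2 equal to the identity is s2^5, so ord(s2) = 5.
(Structurally, G here is isomorphic to the cyclic group Z_5.)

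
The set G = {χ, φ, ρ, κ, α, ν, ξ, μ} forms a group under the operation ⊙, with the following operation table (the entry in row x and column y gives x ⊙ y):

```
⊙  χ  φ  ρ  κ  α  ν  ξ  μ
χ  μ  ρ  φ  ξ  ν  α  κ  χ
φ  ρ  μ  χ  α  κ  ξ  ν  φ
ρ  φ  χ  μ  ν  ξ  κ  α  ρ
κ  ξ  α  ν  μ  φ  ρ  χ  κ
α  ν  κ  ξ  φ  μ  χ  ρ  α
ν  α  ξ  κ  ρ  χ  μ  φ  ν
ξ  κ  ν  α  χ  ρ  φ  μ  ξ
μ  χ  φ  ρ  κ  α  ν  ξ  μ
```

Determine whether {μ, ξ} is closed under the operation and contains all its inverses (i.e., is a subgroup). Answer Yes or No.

Yes

{μ, ξ} contains the identity μ.
Checking products: every product of two elements of {μ, ξ} (read from the table) lies in {μ, ξ}, so the set is closed.
In a finite group, a nonempty closed subset is a subgroup. So {μ, ξ} ≤ G.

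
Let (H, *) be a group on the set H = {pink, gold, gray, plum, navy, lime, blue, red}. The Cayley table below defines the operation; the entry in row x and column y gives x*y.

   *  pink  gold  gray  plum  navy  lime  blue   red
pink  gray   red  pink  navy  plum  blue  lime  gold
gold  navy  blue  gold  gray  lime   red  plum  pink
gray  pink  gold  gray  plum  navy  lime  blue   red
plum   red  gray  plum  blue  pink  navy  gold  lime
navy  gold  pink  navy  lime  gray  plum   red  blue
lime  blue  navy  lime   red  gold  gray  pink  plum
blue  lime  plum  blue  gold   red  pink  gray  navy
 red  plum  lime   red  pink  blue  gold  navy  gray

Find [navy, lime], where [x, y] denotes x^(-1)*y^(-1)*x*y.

blue

Identity is gray; from the table navy^(-1) = navy and lime^(-1) = lime.
navy*lime = plum
plum*navy = pink
pink*lime = blue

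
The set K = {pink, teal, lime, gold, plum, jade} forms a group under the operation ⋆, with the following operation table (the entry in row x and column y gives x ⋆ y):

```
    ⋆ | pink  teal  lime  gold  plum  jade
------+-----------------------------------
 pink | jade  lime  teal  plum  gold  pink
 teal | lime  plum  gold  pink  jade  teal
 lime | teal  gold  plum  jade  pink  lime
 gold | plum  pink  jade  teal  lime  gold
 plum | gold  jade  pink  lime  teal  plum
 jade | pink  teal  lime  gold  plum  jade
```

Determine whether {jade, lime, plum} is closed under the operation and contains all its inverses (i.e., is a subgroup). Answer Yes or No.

No

plum ⋆ plum = teal, which is not in {jade, lime, plum}.
The subset is not closed under ⋆, so it is not a subgroup.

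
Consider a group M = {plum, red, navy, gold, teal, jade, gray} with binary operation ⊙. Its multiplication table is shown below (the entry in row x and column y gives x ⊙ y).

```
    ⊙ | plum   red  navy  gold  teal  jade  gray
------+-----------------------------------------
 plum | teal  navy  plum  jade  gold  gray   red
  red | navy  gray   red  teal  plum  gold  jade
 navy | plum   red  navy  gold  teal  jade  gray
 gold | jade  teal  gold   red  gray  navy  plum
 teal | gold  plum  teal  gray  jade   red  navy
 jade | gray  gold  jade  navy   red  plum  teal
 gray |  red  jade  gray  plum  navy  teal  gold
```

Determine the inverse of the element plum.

red

First locate the identity: row navy matches the header, so navy is the identity.
Scan row plum for navy: plum ⊙ red = navy. Hence plum^(-1) = red.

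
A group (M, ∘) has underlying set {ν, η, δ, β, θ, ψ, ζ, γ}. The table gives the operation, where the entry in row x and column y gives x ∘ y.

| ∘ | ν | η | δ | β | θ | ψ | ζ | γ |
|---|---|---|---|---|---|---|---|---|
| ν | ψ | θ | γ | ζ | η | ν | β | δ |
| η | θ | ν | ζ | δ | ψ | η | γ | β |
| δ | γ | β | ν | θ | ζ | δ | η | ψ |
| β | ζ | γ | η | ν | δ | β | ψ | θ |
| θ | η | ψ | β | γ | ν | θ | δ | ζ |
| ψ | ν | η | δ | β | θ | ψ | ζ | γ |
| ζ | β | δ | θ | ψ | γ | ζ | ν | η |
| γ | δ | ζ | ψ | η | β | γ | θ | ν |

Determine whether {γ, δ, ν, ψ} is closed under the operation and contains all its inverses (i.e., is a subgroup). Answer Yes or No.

Yes

{γ, δ, ν, ψ} contains the identity ψ.
Checking products: every product of two elements of {γ, δ, ν, ψ} (read from the table) lies in {γ, δ, ν, ψ}, so the set is closed.
In a finite group, a nonempty closed subset is a subgroup. So {γ, δ, ν, ψ} ≤ M.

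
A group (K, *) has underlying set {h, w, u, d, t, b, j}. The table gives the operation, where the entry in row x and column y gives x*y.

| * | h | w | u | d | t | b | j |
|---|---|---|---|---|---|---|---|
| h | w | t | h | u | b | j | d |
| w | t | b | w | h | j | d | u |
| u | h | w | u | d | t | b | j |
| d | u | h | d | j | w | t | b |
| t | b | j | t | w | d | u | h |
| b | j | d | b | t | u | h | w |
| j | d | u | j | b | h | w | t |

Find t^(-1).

b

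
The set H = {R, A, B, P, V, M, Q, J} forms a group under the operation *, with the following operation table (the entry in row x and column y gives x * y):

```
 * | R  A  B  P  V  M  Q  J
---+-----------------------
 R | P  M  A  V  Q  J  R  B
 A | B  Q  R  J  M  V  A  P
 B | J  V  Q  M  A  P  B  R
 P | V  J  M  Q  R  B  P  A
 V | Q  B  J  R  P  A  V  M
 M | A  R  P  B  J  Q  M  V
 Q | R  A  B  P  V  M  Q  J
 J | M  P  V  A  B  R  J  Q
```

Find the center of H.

{P, Q}

An element z is central iff its row equals its column in the table.
For R: R * A = M ≠ B = A * R, so R ∉ Z.
Checking each element this way leaves Z(H) = {P, Q}.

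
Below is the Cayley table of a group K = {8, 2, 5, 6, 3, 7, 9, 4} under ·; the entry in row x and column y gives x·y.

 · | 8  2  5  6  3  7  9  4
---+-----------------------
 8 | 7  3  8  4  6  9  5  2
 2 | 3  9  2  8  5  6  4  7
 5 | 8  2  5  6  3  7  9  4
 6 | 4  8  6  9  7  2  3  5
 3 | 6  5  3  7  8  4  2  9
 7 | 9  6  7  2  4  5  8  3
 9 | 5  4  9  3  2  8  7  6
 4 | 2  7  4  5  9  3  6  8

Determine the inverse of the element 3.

2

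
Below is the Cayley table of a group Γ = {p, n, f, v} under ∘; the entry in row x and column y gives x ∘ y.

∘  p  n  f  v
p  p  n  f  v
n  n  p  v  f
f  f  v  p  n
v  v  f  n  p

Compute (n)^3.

n

n^1 = n
n^2 = n ∘ n = p
n^3 = p ∘ n = n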